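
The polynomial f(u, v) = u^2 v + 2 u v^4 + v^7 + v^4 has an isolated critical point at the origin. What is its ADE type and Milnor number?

The Hessian of f at 0 has rank 0. Corank 2; j^3 = u^2*v has shape L^2 M (L != M), so D-series; mu = 5 gives D_5.

Type D5, Milnor number mu = 5.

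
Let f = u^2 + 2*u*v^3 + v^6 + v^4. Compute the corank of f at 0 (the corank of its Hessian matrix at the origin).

The Hessian at 0 is [[2, 0], [0, 0]] of rank 1; hence corank 1.

1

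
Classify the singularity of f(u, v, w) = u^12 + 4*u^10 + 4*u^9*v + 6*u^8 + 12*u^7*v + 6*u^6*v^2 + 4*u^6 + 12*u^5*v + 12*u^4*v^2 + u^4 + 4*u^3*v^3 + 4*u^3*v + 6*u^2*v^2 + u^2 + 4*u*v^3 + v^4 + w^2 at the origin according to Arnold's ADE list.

The Hessian of f at 0 has rank 2. Corank 1: A-series; mu = 3 gives A_3.

A_{3}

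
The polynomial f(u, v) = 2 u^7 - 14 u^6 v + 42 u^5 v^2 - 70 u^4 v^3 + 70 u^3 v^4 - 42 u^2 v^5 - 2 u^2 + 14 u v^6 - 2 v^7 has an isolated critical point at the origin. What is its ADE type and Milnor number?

The Hessian of f at 0 has rank 1. Corank 1: A-series; mu = 6 gives A_6.

Type A6, Milnor number mu = 6.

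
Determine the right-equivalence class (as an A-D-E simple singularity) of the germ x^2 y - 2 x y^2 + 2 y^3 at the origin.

The Hessian of f at 0 has rank 0. Corank 2; j^3 = y*(x^2 - 2*x*y + 2*y^2) splits into three distinct lines over C (the quadratic factor has nonzero discriminant), so D_4.

D4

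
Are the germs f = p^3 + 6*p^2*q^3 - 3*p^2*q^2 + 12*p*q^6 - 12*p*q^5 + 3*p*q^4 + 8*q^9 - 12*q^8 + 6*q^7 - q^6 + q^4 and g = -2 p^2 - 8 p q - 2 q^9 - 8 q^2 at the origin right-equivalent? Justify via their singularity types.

No.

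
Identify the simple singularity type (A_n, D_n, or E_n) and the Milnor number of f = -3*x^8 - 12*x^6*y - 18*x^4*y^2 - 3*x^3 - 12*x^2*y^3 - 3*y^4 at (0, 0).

Type E_{6}, Milnor number mu = 6.

The Hessian of f at 0 has rank 0. Corank 2; j^3 = -3*x^3 is a perfect cube, so E-series; the 4-jet and mu = 6 give E_6.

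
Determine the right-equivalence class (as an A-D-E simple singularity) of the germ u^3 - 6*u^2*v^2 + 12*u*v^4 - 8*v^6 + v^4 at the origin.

E6

The Hessian of f at 0 has rank 0. Corank 2; j^3 = u^3 is a perfect cube, so E-series; the 4-jet and mu = 6 give E_6.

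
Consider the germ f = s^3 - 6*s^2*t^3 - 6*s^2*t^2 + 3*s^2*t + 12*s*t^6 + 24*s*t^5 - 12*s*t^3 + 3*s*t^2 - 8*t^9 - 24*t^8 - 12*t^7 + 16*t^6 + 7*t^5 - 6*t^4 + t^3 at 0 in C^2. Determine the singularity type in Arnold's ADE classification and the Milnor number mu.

Type E8, Milnor number mu = 8.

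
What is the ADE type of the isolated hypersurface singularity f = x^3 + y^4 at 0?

E_6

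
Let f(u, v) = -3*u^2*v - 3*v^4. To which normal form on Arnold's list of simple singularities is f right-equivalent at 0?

The Hessian of f at 0 is [[0, 0], [0, 0]] with rank 0, so corank 2. A Groebner basis of the Jacobian ideal J(f) in C{u,v} is {u^3, u^2/4 + v^3, u*v}; counting standard monomials gives mu = 5. Corank 2; j^3 = -3*u^2*v has shape L^2 M (L != M), so D-series; mu = 5 gives D_5.

D_{5}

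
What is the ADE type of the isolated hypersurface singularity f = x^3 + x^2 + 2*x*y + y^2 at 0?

A_{2}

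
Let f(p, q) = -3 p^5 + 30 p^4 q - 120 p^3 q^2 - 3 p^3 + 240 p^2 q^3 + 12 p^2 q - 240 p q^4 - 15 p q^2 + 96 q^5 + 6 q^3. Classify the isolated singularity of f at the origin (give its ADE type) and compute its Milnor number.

Type D_{6}, Milnor number mu = 6.

The Hessian of f at 0 has rank 0. Corank 2; j^3 = -3*(p - 2*q)*(p - q)^2 has shape L^2 M (L != M), so D-series; mu = 6 gives D_6.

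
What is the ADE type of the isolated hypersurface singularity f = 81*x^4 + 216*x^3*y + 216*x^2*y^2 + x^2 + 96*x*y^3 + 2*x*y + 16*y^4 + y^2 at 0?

The Hessian of f at 0 has rank 1. Corank 1: A-series; mu = 3 gives A_3.

A3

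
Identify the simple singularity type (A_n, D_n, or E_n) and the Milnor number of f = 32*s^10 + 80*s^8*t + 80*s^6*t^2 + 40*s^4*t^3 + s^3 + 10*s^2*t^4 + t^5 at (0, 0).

The Hessian of f at 0 is [[0, 0], [0, 0]] with rank 0, so corank 2. A Groebner basis of the Jacobian ideal J(f) in C{s,t} is {t^4, s^2}; counting standard monomials gives mu = 8. Corank 2; j^3 = s^3 is a perfect cube, so E-series; the 5-jet and mu = 8 give E_8.

Type E_{8}, Milnor number mu = 8.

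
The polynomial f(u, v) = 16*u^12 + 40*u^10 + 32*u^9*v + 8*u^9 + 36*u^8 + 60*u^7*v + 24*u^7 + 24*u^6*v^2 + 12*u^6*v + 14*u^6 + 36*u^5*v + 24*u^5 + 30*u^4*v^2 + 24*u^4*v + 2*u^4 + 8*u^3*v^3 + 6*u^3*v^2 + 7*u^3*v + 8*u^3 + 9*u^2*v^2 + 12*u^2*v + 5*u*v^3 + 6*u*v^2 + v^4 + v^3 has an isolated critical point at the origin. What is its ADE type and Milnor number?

The Hessian of f at 0 is [[0, 0], [0, 0]] with rank 0, so corank 2. A Groebner basis of the Jacobian ideal J(f) in C{u,v} is {768*u^2 + 768*u*v + v^4 + 8*v^3 + 192*v^2, u^3 + 36*u^2 + 36*u*v + v^3/2 + 9*v^2, u^2*v - 40*u^2 - 40*u*v - 2*v^3/3 - 10*v^2, 32*u^2 + u*v^2 + 32*u*v + 5*v^3/6 + 8*v^2}; counting standard monomials gives mu = 7. Corank 2; j^3 = (2*u + v)^3 is a perfect cube, so E-series; the 4-jet and mu = 7 give E_7.

Type E_{7}, Milnor number mu = 7.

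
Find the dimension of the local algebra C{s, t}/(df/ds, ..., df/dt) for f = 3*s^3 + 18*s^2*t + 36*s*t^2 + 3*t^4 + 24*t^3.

6

The Hessian of f at 0 is [[0, 0], [0, 0]] with rank 0, so corank 2. A Groebner basis of the Jacobian ideal J(f) in C{s,t} is {t^3, s^2 + 4*s*t + 4*t^2}; counting standard monomials gives mu = 6. Corank 2; j^3 = 3*(s + 2*t)^3 is a perfect cube, so E-series; the 4-jet and mu = 6 give E_6.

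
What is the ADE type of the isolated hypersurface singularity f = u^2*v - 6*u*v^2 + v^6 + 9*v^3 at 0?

The Hessian of f at 0 is [[0, 0], [0, 0]] with rank 0, so corank 2. A Groebner basis of the Jacobian ideal J(f) in C{u,v} is {u^2/6 + v^5 - 3*v^2/2, u^3 - 27*v^3, u*v - 3*v^2}; counting standard monomials gives mu = 7. Corank 2; j^3 = v*(u - 3*v)^2 has shape L^2 M (L != M), so D-series; mu = 7 gives D_7.

D_{7}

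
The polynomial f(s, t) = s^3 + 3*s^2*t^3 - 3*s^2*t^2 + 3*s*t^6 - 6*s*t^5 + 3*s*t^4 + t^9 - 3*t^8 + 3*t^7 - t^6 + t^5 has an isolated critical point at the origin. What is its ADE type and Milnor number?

Type E8, Milnor number mu = 8.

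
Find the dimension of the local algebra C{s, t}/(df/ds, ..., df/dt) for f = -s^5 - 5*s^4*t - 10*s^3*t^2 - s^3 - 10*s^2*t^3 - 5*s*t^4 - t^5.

8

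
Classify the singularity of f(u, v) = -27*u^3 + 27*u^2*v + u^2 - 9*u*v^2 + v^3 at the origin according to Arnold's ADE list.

A_2

The Hessian of f at 0 has rank 1. Corank 1: A-series; mu = 2 gives A_2.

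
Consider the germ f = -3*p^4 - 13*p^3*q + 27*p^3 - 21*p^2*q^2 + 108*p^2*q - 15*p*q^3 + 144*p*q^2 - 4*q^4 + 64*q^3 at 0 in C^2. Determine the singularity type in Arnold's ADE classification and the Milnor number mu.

Type E_7, Milnor number mu = 7.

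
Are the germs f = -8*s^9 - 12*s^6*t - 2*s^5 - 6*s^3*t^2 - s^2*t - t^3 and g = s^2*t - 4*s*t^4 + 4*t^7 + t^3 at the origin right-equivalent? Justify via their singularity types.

The Hessian of f at 0 has rank 0. Corank 2; j^3 = -t*(s^2 + t^2) splits into three distinct lines over C (the quadratic factor has nonzero discriminant), so D_4. The Hessian of g at 0 has rank 0. Corank 2; j^3 = t*(s^2 + t^2) splits into three distinct lines over C (the quadratic factor has nonzero discriminant), so D_4. Both have type D_4, hence right-equivalent.

Yes.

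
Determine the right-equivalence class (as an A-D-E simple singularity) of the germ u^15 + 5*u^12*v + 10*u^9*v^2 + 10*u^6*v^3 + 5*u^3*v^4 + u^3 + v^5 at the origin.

E_{8}

The Hessian of f at 0 is [[0, 0], [0, 0]] with rank 0, so corank 2. A Groebner basis of the Jacobian ideal J(f) in C{u,v} is {v^4, u^2}; counting standard monomials gives mu = 8. Corank 2; j^3 = u^3 is a perfect cube, so E-series; the 5-jet and mu = 8 give E_8.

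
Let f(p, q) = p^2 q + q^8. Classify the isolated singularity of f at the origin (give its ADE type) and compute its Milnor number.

Type D_9, Milnor number mu = 9.

The Hessian of f at 0 has rank 0. Corank 2; j^3 = p^2*q has shape L^2 M (L != M), so D-series; mu = 9 gives D_9.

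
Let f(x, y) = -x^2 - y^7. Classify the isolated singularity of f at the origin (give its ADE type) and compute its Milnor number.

Type A_{6}, Milnor number mu = 6.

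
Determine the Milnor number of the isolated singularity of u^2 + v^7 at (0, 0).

6

The Hessian of f at 0 has rank 1. Corank 1: A-series; mu = 6 gives A_6.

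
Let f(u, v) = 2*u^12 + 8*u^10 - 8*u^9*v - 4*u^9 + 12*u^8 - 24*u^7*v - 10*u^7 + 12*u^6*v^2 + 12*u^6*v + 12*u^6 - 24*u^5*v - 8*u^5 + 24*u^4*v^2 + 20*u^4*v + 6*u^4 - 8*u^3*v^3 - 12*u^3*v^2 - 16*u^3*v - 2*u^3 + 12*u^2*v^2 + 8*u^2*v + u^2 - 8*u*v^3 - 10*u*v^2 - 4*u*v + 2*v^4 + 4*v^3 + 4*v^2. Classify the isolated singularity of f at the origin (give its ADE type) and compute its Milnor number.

The Hessian of f at 0 has rank 1. Corank 1: A-series; mu = 3 gives A_3.

Type A3, Milnor number mu = 3.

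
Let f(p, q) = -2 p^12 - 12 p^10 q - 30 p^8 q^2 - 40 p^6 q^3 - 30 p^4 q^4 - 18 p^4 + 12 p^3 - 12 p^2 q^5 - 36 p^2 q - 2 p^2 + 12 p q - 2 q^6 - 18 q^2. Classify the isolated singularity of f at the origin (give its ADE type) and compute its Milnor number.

Type A_{5}, Milnor number mu = 5.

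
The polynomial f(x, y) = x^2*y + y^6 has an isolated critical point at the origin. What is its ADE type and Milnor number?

Type D_7, Milnor number mu = 7.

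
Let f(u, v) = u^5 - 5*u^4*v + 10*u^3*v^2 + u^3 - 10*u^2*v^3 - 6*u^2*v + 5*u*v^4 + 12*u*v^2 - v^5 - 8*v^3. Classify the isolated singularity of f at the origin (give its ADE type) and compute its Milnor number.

The Hessian of f at 0 is [[0, 0], [0, 0]] with rank 0, so corank 2. A Groebner basis of the Jacobian ideal J(f) in C{u,v} is {v^5, u*v^3 - 7*v^4/4, u^2 - 4*u*v + 4*v^2}; counting standard monomials gives mu = 8. Corank 2; j^3 = (u - 2*v)^3 is a perfect cube, so E-series; the 5-jet and mu = 8 give E_8.

Type E8, Milnor number mu = 8.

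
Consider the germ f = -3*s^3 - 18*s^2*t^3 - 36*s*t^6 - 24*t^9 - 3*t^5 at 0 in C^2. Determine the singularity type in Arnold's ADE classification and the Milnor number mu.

Type E_8, Milnor number mu = 8.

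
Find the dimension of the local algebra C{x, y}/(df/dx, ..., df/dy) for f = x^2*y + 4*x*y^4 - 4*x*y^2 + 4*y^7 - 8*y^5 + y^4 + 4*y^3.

The Hessian of f at 0 has rank 0. Corank 2; j^3 = y*(x - 2*y)^2 has shape L^2 M (L != M), so D-series; mu = 5 gives D_5.

5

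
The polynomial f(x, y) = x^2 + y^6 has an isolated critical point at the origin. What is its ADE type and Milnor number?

Type A_{5}, Milnor number mu = 5.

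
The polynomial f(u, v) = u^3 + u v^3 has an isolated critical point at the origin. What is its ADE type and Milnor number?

Type E_{7}, Milnor number mu = 7.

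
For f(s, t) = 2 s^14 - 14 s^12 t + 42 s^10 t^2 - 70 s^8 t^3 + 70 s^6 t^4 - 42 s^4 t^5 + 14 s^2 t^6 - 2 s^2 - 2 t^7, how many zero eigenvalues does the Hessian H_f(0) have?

1

The Hessian at 0 is [[-4, 0], [0, 0]] of rank 1; hence corank 1.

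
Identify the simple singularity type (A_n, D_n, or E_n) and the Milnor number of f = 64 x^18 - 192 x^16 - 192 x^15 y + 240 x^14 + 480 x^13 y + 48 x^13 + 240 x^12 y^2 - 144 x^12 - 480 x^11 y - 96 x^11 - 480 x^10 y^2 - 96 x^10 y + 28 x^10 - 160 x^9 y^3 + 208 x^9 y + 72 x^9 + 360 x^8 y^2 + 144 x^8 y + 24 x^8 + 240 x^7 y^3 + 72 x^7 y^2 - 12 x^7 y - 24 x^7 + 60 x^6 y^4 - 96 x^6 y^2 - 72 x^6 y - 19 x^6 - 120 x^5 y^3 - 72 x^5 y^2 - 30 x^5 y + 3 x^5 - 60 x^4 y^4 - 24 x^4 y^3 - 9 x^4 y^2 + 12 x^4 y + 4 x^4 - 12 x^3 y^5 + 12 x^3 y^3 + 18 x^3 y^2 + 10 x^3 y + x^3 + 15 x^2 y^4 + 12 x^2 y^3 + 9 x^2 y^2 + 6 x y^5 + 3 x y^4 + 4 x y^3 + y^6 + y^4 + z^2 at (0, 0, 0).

The Hessian of f at 0 has rank 1. Corank 2; j^3 = x^3 is a perfect cube, so E-series; the 4-jet and mu = 6 give E_6.

Type E6, Milnor number mu = 6.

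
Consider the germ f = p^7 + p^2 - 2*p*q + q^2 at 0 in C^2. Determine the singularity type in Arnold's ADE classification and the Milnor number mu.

Type A_{6}, Milnor number mu = 6.

The Hessian of f at 0 is [[2, -2], [-2, 2]] with rank 1, so corank 1. A Groebner basis of the Jacobian ideal J(f) in C{p,q} is {q^6, p - q}; counting standard monomials gives mu = 6. Corank 1: A-series; mu = 6 gives A_6.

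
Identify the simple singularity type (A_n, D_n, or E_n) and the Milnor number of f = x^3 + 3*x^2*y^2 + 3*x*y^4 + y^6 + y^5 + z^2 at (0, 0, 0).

Type E8, Milnor number mu = 8.

The Hessian of f at 0 is [[0, 0, 0], [0, 0, 0], [0, 0, 2]] with rank 1, so corank 2. A Groebner basis of the Jacobian ideal J(f) in C{x,y,z} is {y^4, x^3, x^2/2 + x*y^2, z}; counting standard monomials gives mu = 8. Corank 2; j^3 = x^3 is a perfect cube, so E-series; the 5-jet and mu = 8 give E_8.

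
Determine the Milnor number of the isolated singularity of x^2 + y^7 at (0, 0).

The Hessian of f at 0 is [[2, 0], [0, 0]] with rank 1, so corank 1. A Groebner basis of the Jacobian ideal J(f) in C{x,y} is {y^6, x}; counting standard monomials gives mu = 6. Corank 1: A-series; mu = 6 gives A_6.

6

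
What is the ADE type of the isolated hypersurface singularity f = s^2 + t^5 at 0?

A4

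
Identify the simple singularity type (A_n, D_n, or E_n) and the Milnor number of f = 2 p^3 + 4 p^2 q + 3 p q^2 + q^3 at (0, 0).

Type D4, Milnor number mu = 4.

The Hessian of f at 0 is [[0, 0], [0, 0]] with rank 0, so corank 2. A Groebner basis of the Jacobian ideal J(f) in C{p,q} is {q^3, p^2 - 3*q^2/2, p*q + 3*q^2/2}; counting standard monomials gives mu = 4. Corank 2; j^3 = (p + q)*(2*p^2 + 2*p*q + q^2) splits into three distinct lines over C (the quadratic factor has nonzero discriminant), so D_4.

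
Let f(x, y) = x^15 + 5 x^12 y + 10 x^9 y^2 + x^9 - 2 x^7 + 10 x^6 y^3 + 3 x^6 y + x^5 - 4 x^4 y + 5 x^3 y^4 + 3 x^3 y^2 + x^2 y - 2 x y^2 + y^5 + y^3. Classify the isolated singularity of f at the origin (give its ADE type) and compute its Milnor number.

Type D_{6}, Milnor number mu = 6.

The Hessian of f at 0 has rank 0. Corank 2; j^3 = y*(x - y)^2 has shape L^2 M (L != M), so D-series; mu = 6 gives D_6.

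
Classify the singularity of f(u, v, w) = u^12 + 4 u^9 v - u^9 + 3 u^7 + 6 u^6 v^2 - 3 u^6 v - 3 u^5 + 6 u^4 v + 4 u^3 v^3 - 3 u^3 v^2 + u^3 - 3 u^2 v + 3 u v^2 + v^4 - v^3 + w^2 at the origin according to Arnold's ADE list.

E_{6}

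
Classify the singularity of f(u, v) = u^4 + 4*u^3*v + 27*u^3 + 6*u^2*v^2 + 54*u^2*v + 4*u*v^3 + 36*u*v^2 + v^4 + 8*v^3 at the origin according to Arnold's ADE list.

E_6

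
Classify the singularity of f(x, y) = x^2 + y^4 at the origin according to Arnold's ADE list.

The Hessian of f at 0 has rank 1. Corank 1: A-series; mu = 3 gives A_3.

A_{3}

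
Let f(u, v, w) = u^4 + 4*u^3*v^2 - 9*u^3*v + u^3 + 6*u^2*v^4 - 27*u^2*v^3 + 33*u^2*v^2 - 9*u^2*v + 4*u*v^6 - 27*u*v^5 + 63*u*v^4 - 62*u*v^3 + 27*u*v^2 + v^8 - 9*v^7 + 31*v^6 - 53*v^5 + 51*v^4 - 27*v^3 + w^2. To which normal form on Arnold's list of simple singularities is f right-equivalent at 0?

E_{7}

The Hessian of f at 0 is [[0, 0, 0], [0, 0, 0], [0, 0, 2]] with rank 1, so corank 2. A Groebner basis of the Jacobian ideal J(f) in C{u,v,w} is {3*u^2/2 - 9*u*v + v^4 + v^3/2 + 27*v^2/2, u^3 - 18*u^2 + 108*u*v - 33*v^3 - 162*v^2, u^2*v - 7*u^2/2 + 21*u*v - 61*v^3/6 - 63*v^2/2, -u^2/2 + u*v^2 + 3*u*v - 19*v^3/6 - 9*v^2/2, w}; counting standard monomials gives mu = 7. Corank 2; j^3 = (u - 3*v)^3 is a perfect cube, so E-series; the 4-jet and mu = 7 give E_7.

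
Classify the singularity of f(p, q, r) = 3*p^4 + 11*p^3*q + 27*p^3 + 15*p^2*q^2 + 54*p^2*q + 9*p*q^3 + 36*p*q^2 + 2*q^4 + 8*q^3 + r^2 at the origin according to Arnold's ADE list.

E7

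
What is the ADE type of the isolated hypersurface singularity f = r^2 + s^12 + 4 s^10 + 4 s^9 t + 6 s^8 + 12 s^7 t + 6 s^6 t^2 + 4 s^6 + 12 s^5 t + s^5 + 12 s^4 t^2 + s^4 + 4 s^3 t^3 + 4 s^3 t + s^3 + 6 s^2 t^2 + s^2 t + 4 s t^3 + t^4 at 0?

The Hessian of f at 0 has rank 1. Corank 2; j^3 = s^2*(s + t) has shape L^2 M (L != M), so D-series; mu = 5 gives D_5.

D_5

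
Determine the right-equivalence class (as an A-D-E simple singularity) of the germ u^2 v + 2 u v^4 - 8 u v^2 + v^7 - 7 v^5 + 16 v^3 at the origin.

D6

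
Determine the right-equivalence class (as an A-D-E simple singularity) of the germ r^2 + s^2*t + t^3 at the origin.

The Hessian of f at 0 is [[0, 0, 0], [0, 0, 0], [0, 0, 2]] with rank 1, so corank 2. A Groebner basis of the Jacobian ideal J(f) in C{s,t,r} is {t^3, s^2 + 3*t^2, s*t, r}; counting standard monomials gives mu = 4. Corank 2; j^3 = t*(s^2 + t^2) splits into three distinct lines over C (the quadratic factor has nonzero discriminant), so D_4.

D4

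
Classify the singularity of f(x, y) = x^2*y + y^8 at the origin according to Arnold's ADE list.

D_9

The Hessian of f at 0 has rank 0. Corank 2; j^3 = x^2*y has shape L^2 M (L != M), so D-series; mu = 9 gives D_9.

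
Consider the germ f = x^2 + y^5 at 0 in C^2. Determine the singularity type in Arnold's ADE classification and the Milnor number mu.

The Hessian of f at 0 has rank 1. Corank 1: A-series; mu = 4 gives A_4.

Type A_{4}, Milnor number mu = 4.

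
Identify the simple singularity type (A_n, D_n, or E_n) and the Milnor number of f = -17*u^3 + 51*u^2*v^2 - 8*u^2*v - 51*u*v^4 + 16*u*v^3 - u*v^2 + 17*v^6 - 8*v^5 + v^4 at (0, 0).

Type D4, Milnor number mu = 4.

The Hessian of f at 0 has rank 0. Corank 2; j^3 = -u*(17*u^2 + 8*u*v + v^2) splits into three distinct lines over C (the quadratic factor has nonzero discriminant), so D_4.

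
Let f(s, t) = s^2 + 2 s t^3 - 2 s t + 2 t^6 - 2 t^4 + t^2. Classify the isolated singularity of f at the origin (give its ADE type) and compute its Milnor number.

Type A_{5}, Milnor number mu = 5.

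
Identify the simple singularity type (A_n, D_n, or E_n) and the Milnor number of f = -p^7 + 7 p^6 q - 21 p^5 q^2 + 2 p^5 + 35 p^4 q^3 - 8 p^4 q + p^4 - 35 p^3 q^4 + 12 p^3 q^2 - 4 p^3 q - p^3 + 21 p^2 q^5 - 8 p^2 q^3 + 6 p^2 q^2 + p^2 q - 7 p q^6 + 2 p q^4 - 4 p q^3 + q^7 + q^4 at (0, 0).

The Hessian of f at 0 is [[0, 0], [0, 0]] with rank 0, so corank 2. A Groebner basis of the Jacobian ideal J(f) in C{p,q} is {p*q^2, p*q/4 + q^3, p^2 - p*q}; counting standard monomials gives mu = 5. Corank 2; j^3 = -p^2*(p - q) has shape L^2 M (L != M), so D-series; mu = 5 gives D_5.

Type D5, Milnor number mu = 5.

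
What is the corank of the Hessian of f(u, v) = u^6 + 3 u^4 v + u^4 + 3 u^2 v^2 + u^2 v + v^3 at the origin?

2

Hessian at 0 has rank 0.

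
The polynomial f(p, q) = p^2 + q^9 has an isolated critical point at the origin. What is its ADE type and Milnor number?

Type A8, Milnor number mu = 8.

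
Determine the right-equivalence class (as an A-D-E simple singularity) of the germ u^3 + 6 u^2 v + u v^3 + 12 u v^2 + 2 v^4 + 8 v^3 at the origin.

The Hessian of f at 0 is [[0, 0], [0, 0]] with rank 0, so corank 2. A Groebner basis of the Jacobian ideal J(f) in C{u,v} is {u^3 + 6*u^2*v + 48*u^2 + 192*u*v + 192*v^2, -6*u^2 + u*v^2 - 24*u*v - 24*v^2, 3*u^2 + 12*u*v + v^3 + 12*v^2}; counting standard monomials gives mu = 7. Corank 2; j^3 = (u + 2*v)^3 is a perfect cube, so E-series; the 4-jet and mu = 7 give E_7.

E_{7}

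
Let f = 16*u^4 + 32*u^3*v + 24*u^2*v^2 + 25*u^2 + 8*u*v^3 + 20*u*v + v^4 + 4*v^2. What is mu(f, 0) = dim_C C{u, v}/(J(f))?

3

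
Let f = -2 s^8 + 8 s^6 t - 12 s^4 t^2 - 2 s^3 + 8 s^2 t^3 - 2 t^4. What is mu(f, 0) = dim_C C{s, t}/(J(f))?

6

The Hessian of f at 0 has rank 0. Corank 2; j^3 = -2*s^3 is a perfect cube, so E-series; the 4-jet and mu = 6 give E_6.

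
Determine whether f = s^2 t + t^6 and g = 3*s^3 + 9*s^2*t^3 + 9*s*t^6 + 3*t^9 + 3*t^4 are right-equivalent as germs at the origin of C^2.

No.

The Hessian of f at 0 is [[0, 0], [0, 0]] with rank 0, so corank 2. A Groebner basis of the Jacobian ideal J(f) in C{s,t} is {s^2/6 + t^5, s^3, s*t}; counting standard monomials gives mu = 7. Corank 2; j^3 = s^2*t has shape L^2 M (L != M), so D-series; mu = 7 gives D_7. The Hessian of g at 0 is [[0, 0], [0, 0]] with rank 0, so corank 2. A Groebner basis of the Jacobian ideal J(g) in C{s,t} is {t^3, s^2}; counting standard monomials gives mu = 6. Corank 2; j^3 = 3*s^3 is a perfect cube, so E-series; the 4-jet and mu = 6 give E_6. f is D_7 but g is E_6, hence not right-equivalent.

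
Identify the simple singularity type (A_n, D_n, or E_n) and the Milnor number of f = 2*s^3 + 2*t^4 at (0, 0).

Type E_6, Milnor number mu = 6.

The Hessian of f at 0 has rank 0. Corank 2; j^3 = 2*s^3 is a perfect cube, so E-series; the 4-jet and mu = 6 give E_6.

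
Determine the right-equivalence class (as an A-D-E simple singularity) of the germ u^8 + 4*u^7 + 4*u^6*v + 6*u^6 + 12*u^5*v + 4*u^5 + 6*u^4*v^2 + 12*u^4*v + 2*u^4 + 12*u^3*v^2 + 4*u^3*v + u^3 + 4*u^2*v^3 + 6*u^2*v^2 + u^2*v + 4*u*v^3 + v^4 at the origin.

D_{5}

The Hessian of f at 0 has rank 0. Corank 2; j^3 = u^2*(u + v) has shape L^2 M (L != M), so D-series; mu = 5 gives D_5.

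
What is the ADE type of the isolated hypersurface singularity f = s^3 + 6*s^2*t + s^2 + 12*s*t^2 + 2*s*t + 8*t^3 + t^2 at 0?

The Hessian of f at 0 has rank 1. Corank 1: A-series; mu = 2 gives A_2.

A2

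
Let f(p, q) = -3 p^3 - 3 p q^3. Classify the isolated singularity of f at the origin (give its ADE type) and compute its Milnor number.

Type E_7, Milnor number mu = 7.

The Hessian of f at 0 has rank 0. Corank 2; j^3 = -3*p^3 is a perfect cube, so E-series; the 4-jet and mu = 7 give E_7.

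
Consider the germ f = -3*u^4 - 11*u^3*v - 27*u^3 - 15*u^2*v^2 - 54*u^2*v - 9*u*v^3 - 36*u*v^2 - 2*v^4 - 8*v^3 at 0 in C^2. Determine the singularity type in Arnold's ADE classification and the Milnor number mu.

Type E7, Milnor number mu = 7.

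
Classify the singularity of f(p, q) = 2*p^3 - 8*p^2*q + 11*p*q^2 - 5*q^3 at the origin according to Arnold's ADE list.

D_4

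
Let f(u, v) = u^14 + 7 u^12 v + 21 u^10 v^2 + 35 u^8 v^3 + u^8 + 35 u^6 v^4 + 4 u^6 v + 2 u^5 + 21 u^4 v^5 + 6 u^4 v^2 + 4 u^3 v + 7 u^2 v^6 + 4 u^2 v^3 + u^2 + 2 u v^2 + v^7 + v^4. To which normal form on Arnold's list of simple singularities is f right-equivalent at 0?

A_{6}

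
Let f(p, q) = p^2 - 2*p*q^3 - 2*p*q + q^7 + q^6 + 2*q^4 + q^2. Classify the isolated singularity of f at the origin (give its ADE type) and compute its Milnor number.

Type A_6, Milnor number mu = 6.

The Hessian of f at 0 has rank 1. Corank 1: A-series; mu = 6 gives A_6.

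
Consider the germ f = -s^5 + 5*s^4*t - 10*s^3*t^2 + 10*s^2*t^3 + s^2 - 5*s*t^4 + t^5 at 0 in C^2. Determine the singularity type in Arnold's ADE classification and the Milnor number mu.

Type A_4, Milnor number mu = 4.

The Hessian of f at 0 has rank 1. Corank 1: A-series; mu = 4 gives A_4.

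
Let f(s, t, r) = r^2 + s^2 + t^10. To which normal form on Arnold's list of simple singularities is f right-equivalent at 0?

The Hessian of f at 0 is [[2, 0, 0], [0, 0, 0], [0, 0, 2]] with rank 2, so corank 1. A Groebner basis of the Jacobian ideal J(f) in C{s,t,r} is {t^9, s, r}; counting standard monomials gives mu = 9. Corank 1: A-series; mu = 9 gives A_9.

A_{9}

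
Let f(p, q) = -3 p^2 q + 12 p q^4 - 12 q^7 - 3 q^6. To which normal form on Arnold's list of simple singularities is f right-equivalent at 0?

The Hessian of f at 0 has rank 0. Corank 2; j^3 = -3*p^2*q has shape L^2 M (L != M), so D-series; mu = 7 gives D_7.

D_{7}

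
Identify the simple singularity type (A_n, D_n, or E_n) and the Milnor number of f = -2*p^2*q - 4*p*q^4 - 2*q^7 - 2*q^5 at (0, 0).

Type D6, Milnor number mu = 6.

The Hessian of f at 0 is [[0, 0], [0, 0]] with rank 0, so corank 2. A Groebner basis of the Jacobian ideal J(f) in C{p,q} is {p*q + q^4, p*q^2, p^2 - 5*p*q}; counting standard monomials gives mu = 6. Corank 2; j^3 = -2*p^2*q has shape L^2 M (L != M), so D-series; mu = 6 gives D_6.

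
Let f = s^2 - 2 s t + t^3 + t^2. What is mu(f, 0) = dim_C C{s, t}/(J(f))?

2

The Hessian of f at 0 is [[2, -2], [-2, 2]] with rank 1, so corank 1. A Groebner basis of the Jacobian ideal J(f) in C{s,t} is {t^2, s - t}; counting standard monomials gives mu = 2. Corank 1: A-series; mu = 2 gives A_2.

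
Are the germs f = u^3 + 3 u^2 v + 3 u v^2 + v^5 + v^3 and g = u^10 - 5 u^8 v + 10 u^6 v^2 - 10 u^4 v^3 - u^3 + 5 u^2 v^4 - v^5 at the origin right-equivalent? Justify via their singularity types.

The Hessian of f at 0 has rank 0. Corank 2; j^3 = (u + v)^3 is a perfect cube, so E-series; the 5-jet and mu = 8 give E_8. The Hessian of g at 0 has rank 0. Corank 2; j^3 = -u^3 is a perfect cube, so E-series; the 5-jet and mu = 8 give E_8. Both have type E_8, hence right-equivalent.

Yes.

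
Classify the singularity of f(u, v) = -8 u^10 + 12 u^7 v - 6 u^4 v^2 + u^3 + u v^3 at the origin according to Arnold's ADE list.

E_7

The Hessian of f at 0 has rank 0. Corank 2; j^3 = u^3 is a perfect cube, so E-series; the 4-jet and mu = 7 give E_7.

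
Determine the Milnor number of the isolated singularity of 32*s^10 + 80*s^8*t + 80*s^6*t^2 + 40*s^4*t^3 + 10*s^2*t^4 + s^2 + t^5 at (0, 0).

4

The Hessian of f at 0 is [[2, 0], [0, 0]] with rank 1, so corank 1. A Groebner basis of the Jacobian ideal J(f) in C{s,t} is {t^4, s}; counting standard monomials gives mu = 4. Corank 1: A-series; mu = 4 gives A_4.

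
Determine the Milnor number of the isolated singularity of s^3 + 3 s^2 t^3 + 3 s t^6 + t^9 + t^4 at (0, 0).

6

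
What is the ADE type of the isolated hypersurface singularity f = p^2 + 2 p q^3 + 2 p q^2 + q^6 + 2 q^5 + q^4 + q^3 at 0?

A2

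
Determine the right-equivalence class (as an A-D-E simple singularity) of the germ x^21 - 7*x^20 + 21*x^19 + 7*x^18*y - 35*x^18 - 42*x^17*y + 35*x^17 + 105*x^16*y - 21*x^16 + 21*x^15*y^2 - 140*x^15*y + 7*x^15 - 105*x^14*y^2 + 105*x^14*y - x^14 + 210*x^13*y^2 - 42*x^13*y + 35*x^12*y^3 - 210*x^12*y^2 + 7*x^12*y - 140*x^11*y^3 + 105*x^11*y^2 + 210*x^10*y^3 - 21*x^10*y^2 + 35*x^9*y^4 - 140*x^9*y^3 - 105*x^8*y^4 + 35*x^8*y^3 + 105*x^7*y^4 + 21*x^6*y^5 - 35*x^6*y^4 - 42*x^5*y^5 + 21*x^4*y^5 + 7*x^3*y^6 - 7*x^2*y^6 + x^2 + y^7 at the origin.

A_6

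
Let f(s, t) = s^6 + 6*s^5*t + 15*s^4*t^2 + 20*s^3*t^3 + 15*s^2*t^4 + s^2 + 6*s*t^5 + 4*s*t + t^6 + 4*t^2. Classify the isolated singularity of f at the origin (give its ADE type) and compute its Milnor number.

Type A5, Milnor number mu = 5.

The Hessian of f at 0 has rank 1. Corank 1: A-series; mu = 5 gives A_5.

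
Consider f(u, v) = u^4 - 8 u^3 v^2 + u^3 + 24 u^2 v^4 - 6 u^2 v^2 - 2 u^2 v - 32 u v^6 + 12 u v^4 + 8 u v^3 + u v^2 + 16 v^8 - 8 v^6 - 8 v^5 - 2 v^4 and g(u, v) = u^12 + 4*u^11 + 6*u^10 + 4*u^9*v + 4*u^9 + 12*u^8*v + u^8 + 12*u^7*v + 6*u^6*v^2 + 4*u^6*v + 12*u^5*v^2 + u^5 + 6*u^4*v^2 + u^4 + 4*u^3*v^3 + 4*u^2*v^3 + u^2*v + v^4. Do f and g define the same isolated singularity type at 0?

Yes.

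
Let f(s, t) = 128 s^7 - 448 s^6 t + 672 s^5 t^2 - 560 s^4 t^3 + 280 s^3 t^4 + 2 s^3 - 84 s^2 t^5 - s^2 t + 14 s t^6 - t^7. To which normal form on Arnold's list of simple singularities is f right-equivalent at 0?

The Hessian of f at 0 has rank 0. Corank 2; j^3 = s^2*(2*s - t) has shape L^2 M (L != M), so D-series; mu = 8 gives D_8.

D8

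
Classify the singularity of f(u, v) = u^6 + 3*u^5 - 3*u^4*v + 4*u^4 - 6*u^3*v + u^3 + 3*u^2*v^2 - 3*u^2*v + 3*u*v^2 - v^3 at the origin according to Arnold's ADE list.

The Hessian of f at 0 is [[0, 0], [0, 0]] with rank 0, so corank 2. A Groebner basis of the Jacobian ideal J(f) in C{u,v} is {u^3, u^2*v - u^2/2 + u*v - v^2/2, -u^2 + u*v^2 + 2*u*v - v^2, -3*u^2/2 + 3*u*v + v^3 - 3*v^2/2}; counting standard monomials gives mu = 6. Corank 2; j^3 = (u - v)^3 is a perfect cube, so E-series; the 4-jet and mu = 6 give E_6.

E_6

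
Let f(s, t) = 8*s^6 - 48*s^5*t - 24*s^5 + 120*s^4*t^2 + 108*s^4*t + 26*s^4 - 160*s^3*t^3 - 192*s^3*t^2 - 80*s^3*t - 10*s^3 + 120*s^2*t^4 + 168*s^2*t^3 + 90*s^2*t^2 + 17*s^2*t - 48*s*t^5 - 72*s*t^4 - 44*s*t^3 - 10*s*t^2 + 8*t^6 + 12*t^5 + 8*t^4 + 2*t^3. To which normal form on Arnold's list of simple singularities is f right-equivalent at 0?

D4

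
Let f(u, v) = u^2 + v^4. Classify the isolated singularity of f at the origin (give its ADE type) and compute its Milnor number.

Type A3, Milnor number mu = 3.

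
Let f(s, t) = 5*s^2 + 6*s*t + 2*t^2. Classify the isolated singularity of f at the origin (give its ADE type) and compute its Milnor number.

Type A_1, Milnor number mu = 1.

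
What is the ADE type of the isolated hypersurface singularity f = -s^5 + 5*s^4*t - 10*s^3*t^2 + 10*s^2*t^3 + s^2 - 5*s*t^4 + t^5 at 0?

The Hessian of f at 0 is [[2, 0], [0, 0]] with rank 1, so corank 1. A Groebner basis of the Jacobian ideal J(f) in C{s,t} is {t^4, s}; counting standard monomials gives mu = 4. Corank 1: A-series; mu = 4 gives A_4.

A4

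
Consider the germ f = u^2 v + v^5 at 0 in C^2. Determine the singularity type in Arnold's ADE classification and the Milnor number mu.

The Hessian of f at 0 has rank 0. Corank 2; j^3 = u^2*v has shape L^2 M (L != M), so D-series; mu = 6 gives D_6.

Type D6, Milnor number mu = 6.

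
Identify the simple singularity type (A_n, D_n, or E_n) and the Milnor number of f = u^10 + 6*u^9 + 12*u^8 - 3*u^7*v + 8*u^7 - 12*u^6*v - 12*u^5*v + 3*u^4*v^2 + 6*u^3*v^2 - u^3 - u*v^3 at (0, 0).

Type E7, Milnor number mu = 7.

The Hessian of f at 0 is [[0, 0], [0, 0]] with rank 0, so corank 2. A Groebner basis of the Jacobian ideal J(f) in C{u,v} is {u^3, u*v^2, 3*u^2 + v^3}; counting standard monomials gives mu = 7. Corank 2; j^3 = -u^3 is a perfect cube, so E-series; the 4-jet and mu = 7 give E_7.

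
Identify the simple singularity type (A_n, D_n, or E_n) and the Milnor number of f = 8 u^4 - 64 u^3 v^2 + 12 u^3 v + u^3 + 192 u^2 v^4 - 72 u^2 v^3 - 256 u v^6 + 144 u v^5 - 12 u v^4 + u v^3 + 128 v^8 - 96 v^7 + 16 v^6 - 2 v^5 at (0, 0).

The Hessian of f at 0 is [[0, 0], [0, 0]] with rank 0, so corank 2. A Groebner basis of the Jacobian ideal J(f) in C{u,v} is {-u^2/8 + v^4 - v^3/24, u^3, u^2*v + u^2/24 + v^3/72, -5*u^2/12 + u*v^2 - 5*v^3/36}; counting standard monomials gives mu = 7. Corank 2; j^3 = u^3 is a perfect cube, so E-series; the 4-jet and mu = 7 give E_7.

Type E_7, Milnor number mu = 7.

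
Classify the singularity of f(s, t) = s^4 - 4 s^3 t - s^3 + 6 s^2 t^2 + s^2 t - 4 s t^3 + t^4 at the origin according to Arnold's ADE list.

D5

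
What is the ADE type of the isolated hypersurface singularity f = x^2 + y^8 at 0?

A_{7}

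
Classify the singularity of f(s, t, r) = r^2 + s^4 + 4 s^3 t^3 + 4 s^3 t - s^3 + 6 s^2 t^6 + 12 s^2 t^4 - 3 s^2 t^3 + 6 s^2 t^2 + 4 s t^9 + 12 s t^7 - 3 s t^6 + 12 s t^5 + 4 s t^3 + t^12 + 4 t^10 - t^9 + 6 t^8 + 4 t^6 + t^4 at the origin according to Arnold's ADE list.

The Hessian of f at 0 is [[0, 0, 0], [0, 0, 0], [0, 0, 2]] with rank 1, so corank 2. A Groebner basis of the Jacobian ideal J(f) in C{s,t,r} is {t^4, s*t^2 + t^3/3, s^2, r}; counting standard monomials gives mu = 6. Corank 2; j^3 = -s^3 is a perfect cube, so E-series; the 4-jet and mu = 6 give E_6.

E_{6}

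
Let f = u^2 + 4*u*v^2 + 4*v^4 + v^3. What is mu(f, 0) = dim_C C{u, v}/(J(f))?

2

The Hessian of f at 0 has rank 1. Corank 1: A-series; mu = 2 gives A_2.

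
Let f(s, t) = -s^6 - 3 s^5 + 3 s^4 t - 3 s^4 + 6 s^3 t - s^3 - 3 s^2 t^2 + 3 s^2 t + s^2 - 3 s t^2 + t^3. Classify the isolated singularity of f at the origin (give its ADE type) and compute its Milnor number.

Type A_{2}, Milnor number mu = 2.

The Hessian of f at 0 has rank 1. Corank 1: A-series; mu = 2 gives A_2.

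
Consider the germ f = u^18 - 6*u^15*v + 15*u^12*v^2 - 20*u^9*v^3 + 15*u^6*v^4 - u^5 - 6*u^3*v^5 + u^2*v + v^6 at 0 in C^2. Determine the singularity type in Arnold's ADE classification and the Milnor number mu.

The Hessian of f at 0 has rank 0. Corank 2; j^3 = u^2*v has shape L^2 M (L != M), so D-series; mu = 7 gives D_7.

Type D_7, Milnor number mu = 7.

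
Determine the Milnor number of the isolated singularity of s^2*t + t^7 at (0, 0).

The Hessian of f at 0 has rank 0. Corank 2; j^3 = s^2*t has shape L^2 M (L != M), so D-series; mu = 8 gives D_8.

8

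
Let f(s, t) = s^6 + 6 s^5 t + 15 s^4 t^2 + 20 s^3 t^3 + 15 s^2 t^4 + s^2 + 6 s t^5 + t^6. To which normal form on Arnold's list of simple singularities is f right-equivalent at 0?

A_{5}

The Hessian of f at 0 has rank 1. Corank 1: A-series; mu = 5 gives A_5.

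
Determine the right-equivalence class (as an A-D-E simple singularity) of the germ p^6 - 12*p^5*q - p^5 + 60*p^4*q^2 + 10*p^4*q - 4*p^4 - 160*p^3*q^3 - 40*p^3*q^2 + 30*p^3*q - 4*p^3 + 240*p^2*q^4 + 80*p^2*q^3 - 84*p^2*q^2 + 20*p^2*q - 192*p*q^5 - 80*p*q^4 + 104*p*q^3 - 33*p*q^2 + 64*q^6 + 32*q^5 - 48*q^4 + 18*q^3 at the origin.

D_{7}

The Hessian of f at 0 has rank 0. Corank 2; j^3 = -(p - 2*q)*(2*p - 3*q)^2 has shape L^2 M (L != M), so D-series; mu = 7 gives D_7.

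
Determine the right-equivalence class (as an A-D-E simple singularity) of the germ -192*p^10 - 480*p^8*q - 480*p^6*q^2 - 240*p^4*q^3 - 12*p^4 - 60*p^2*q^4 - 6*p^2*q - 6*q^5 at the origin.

D_{6}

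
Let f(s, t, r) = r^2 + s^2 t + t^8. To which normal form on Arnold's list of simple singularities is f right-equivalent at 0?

D_9

The Hessian of f at 0 has rank 1. Corank 2; j^3 = s^2*t has shape L^2 M (L != M), so D-series; mu = 9 gives D_9.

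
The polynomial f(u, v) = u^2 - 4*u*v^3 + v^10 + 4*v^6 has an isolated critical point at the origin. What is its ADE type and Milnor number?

Type A_9, Milnor number mu = 9.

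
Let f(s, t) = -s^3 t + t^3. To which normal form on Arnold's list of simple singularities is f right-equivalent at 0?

The Hessian of f at 0 is [[0, 0], [0, 0]] with rank 0, so corank 2. A Groebner basis of the Jacobian ideal J(f) in C{s,t} is {s^3 - 3*t^2, s^2*t, t^3}; counting standard monomials gives mu = 7. Corank 2; j^3 = t^3 is a perfect cube, so E-series; the 4-jet and mu = 7 give E_7.

E7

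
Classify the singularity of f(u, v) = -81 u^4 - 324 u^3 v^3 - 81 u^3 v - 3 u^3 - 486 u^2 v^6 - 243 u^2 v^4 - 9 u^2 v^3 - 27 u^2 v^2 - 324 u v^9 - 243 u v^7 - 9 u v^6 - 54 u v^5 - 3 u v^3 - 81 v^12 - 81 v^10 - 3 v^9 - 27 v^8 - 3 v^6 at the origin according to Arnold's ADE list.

The Hessian of f at 0 has rank 0. Corank 2; j^3 = -3*u^3 is a perfect cube, so E-series; the 4-jet and mu = 7 give E_7.

E7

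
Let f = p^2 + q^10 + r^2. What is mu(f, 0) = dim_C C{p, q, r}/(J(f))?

9

The Hessian of f at 0 has rank 2. Corank 1: A-series; mu = 9 gives A_9.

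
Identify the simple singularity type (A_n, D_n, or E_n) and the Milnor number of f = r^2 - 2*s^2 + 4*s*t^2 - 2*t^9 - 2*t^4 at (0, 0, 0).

The Hessian of f at 0 has rank 2. Corank 1: A-series; mu = 8 gives A_8.

Type A_8, Milnor number mu = 8.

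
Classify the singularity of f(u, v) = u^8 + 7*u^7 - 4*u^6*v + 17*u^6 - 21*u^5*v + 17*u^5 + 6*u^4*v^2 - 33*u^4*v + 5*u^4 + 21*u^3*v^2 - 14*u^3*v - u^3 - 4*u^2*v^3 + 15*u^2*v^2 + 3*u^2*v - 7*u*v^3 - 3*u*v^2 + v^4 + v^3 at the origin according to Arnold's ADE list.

The Hessian of f at 0 has rank 0. Corank 2; j^3 = -(u - v)^3 is a perfect cube, so E-series; the 4-jet and mu = 7 give E_7.

E_7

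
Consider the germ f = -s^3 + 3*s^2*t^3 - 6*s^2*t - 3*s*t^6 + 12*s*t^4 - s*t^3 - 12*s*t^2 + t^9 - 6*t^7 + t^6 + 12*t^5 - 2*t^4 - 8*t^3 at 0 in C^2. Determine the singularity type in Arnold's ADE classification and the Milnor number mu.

Type E_7, Milnor number mu = 7.

The Hessian of f at 0 has rank 0. Corank 2; j^3 = -(s + 2*t)^3 is a perfect cube, so E-series; the 4-jet and mu = 7 give E_7.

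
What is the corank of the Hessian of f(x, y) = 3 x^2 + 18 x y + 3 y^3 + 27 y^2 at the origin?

1

Hessian at 0 has rank 1.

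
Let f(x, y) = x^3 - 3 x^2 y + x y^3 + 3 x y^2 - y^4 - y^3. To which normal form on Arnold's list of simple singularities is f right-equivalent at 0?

E_7

The Hessian of f at 0 is [[0, 0], [0, 0]] with rank 0, so corank 2. A Groebner basis of the Jacobian ideal J(f) in C{x,y} is {x^3 - 3*x^2*y - 6*x^2 + 12*x*y - 6*y^2, 3*x^2 + x*y^2 - 6*x*y + 3*y^2, 3*x^2 - 6*x*y + y^3 + 3*y^2}; counting standard monomials gives mu = 7. Corank 2; j^3 = (x - y)^3 is a perfect cube, so E-series; the 4-jet and mu = 7 give E_7.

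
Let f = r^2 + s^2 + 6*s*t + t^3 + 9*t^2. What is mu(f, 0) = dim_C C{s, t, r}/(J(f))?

The Hessian of f at 0 is [[2, 6, 0], [6, 18, 0], [0, 0, 2]] with rank 2, so corank 1. A Groebner basis of the Jacobian ideal J(f) in C{s,t,r} is {t^2, s + 3*t, r}; counting standard monomials gives mu = 2. Corank 1: A-series; mu = 2 gives A_2.

2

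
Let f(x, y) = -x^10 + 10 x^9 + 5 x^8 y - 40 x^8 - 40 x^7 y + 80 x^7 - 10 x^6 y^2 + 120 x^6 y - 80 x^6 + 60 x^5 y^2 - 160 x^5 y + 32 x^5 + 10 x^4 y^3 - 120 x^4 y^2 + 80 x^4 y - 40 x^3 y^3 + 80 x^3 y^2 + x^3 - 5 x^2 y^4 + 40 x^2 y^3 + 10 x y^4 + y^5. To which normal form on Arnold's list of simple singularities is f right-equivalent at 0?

E_8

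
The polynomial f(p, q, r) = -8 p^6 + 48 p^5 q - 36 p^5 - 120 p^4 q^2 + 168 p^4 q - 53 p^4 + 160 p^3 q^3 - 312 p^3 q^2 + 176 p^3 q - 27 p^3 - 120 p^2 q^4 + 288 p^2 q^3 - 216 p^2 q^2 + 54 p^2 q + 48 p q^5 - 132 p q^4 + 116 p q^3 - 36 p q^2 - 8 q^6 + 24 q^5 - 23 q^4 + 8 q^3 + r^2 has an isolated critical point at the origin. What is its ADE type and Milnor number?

Type E6, Milnor number mu = 6.

The Hessian of f at 0 has rank 1. Corank 2; j^3 = -(3*p - 2*q)^3 is a perfect cube, so E-series; the 4-jet and mu = 6 give E_6.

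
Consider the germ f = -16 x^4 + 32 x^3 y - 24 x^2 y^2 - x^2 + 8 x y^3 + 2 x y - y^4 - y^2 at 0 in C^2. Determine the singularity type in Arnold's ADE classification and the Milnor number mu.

The Hessian of f at 0 has rank 1. Corank 1: A-series; mu = 3 gives A_3.

Type A_3, Milnor number mu = 3.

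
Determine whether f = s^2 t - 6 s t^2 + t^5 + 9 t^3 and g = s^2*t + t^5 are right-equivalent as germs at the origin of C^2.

Yes.

The Hessian of f at 0 is [[0, 0], [0, 0]] with rank 0, so corank 2. A Groebner basis of the Jacobian ideal J(f) in C{s,t} is {s^2/5 + t^4 - 9*t^2/5, s^3 - 27*t^3, s*t - 3*t^2}; counting standard monomials gives mu = 6. Corank 2; j^3 = t*(s - 3*t)^2 has shape L^2 M (L != M), so D-series; mu = 6 gives D_6. The Hessian of g at 0 is [[0, 0], [0, 0]] with rank 0, so corank 2. A Groebner basis of the Jacobian ideal J(g) in C{s,t} is {s^2/5 + t^4, s^3, s*t}; counting standard monomials gives mu = 6. Corank 2; j^3 = s^2*t has shape L^2 M (L != M), so D-series; mu = 6 gives D_6. Both have type D_6, hence right-equivalent.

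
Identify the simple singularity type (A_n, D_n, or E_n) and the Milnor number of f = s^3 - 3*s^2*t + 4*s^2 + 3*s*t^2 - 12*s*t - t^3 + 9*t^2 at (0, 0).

The Hessian of f at 0 is [[8, -12], [-12, 18]] with rank 1, so corank 1. A Groebner basis of the Jacobian ideal J(f) in C{s,t} is {t^2, s - 3*t/2}; counting standard monomials gives mu = 2. Corank 1: A-series; mu = 2 gives A_2.

Type A2, Milnor number mu = 2.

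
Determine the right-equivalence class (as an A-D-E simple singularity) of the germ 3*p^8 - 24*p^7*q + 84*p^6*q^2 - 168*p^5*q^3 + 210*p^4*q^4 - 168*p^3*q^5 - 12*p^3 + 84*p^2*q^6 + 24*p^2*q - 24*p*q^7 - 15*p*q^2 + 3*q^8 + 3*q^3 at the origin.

The Hessian of f at 0 is [[0, 0], [0, 0]] with rank 0, so corank 2. A Groebner basis of the Jacobian ideal J(f) in C{p,q} is {32*p*q + q^7 - 16*q^2, p*q^2 - q^3/2, p^2 - 3*p*q/2 + q^2/2}; counting standard monomials gives mu = 9. Corank 2; j^3 = -3*(p - q)*(2*p - q)^2 has shape L^2 M (L != M), so D-series; mu = 9 gives D_9.

D_{9}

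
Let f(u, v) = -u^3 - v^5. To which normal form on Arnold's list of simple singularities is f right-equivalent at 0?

The Hessian of f at 0 has rank 0. Corank 2; j^3 = -u^3 is a perfect cube, so E-series; the 5-jet and mu = 8 give E_8.

E_8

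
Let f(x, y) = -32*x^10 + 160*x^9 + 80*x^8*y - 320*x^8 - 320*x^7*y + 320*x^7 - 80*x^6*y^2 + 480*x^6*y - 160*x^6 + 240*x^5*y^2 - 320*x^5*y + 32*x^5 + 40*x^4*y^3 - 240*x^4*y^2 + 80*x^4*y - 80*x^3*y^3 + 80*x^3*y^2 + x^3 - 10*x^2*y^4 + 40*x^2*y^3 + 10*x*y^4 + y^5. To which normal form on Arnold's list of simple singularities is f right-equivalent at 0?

The Hessian of f at 0 is [[0, 0], [0, 0]] with rank 0, so corank 2. A Groebner basis of the Jacobian ideal J(f) in C{x,y} is {y^5, x*y^3 + y^4/8, x^2}; counting standard monomials gives mu = 8. Corank 2; j^3 = x^3 is a perfect cube, so E-series; the 5-jet and mu = 8 give E_8.

E_{8}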